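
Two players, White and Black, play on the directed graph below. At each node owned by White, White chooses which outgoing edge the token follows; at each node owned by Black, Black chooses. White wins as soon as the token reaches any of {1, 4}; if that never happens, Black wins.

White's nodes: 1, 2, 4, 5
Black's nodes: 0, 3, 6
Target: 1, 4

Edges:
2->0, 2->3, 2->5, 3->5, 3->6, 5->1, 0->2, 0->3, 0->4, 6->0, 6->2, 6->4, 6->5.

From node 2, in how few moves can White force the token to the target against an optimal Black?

2

A0 = {1, 4}
A1: add {5} — 5 (White) has 5→1.
A2: add {2} — 2 (White) has 2→5.
A3 = A2; e.g. 0 (Black) can still go to 3. Fixed point.
2 enters the attractor at level 2, so White can force the target in 2 moves from there.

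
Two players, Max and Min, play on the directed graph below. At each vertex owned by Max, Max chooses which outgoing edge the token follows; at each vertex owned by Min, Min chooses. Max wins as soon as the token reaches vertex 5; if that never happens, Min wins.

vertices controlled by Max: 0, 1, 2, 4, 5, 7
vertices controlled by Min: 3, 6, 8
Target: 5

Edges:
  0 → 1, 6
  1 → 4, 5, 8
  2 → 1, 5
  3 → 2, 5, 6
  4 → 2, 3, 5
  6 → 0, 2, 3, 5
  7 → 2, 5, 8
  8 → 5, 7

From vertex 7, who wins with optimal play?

Max

A0 = {5}
A1: add {1, 2, 4, 7} — 1 (Max) has 1→5; 2 (Max) has 2→5; 4 (Max) has 4→5; 7 (Max) has 7→5.
7 ∈ A1, so Max can force the target.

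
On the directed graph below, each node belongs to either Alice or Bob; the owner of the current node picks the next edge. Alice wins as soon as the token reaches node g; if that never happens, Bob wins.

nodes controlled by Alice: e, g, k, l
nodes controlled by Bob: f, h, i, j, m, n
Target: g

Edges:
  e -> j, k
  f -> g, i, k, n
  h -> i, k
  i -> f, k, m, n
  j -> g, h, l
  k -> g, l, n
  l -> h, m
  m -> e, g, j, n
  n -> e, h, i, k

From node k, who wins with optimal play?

A0 = {g}
A1: add {k} — k (Alice) has k→g.
k ∈ A1, so Alice can force the target.

Alice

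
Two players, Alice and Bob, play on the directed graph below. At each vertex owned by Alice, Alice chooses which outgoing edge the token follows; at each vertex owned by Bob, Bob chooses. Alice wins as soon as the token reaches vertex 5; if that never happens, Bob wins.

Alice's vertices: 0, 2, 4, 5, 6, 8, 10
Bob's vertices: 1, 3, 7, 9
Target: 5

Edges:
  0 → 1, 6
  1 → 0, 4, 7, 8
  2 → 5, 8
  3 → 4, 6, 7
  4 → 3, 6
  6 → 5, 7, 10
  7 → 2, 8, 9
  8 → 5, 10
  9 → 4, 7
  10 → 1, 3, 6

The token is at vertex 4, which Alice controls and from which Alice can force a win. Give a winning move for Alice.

6

A0 = {5}
A1: add {2, 6, 8} — 2 (Alice) has 2→5; 6 (Alice) has 6→5; 8 (Alice) has 8→5.
A2: add {0, 4, 10} — 0 (Alice) has 0→6; 4 (Alice) has 4→6; 10 (Alice) has 10→6.
A3 = A2; e.g. 1 (Bob) can still go to 7. Fixed point.
From 4, successor 6 is in the attractor (rank 1); the other successor 3 is not.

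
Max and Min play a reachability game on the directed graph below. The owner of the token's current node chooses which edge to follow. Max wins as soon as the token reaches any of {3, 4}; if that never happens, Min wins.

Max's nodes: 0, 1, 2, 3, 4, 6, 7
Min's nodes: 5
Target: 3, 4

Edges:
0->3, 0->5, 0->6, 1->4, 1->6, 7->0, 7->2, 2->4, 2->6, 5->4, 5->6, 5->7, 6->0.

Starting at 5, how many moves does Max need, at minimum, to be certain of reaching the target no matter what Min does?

A0 = {3, 4}
A1: add {0, 1, 2} — 0 (Max) has 0→3; 1 (Max) has 1→4; 2 (Max) has 2→4.
A2: add {6, 7} — 6 (Max) has 6→0; 7 (Max) has 7→0.
A3: add {5} — 5 (Min): all of {4, 6, 7} already in.
A3 = all vertices. Fixed point.
5 enters the attractor at level 3, so Max can force the target in 3 moves from there.

3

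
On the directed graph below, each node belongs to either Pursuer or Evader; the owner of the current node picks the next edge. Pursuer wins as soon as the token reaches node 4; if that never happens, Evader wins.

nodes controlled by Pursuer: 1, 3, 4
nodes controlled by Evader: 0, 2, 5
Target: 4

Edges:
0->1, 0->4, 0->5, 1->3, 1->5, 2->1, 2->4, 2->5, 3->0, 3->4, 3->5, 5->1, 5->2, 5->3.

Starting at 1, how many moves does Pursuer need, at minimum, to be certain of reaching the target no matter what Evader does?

A0 = {4}
A1: add {3} — 3 (Pursuer) has 3→4.
A2: add {1} — 1 (Pursuer) has 1→3.
A3 = A2; e.g. 0 (Evader) can still go to 5. Fixed point.
1 enters the attractor at level 2, so Pursuer can force the target in 2 moves from there.

2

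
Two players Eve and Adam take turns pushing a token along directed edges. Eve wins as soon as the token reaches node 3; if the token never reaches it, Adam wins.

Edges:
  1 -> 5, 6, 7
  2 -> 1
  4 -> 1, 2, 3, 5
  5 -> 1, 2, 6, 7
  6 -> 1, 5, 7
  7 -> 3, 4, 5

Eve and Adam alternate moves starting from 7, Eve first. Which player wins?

Track states (vertex, player-to-move).
A0 = {(3,Eve), (3,Adam)}
A1: add {(4,Eve), (7,Eve)}.
(7,Eve) ∈ A1 ⇒ Eve forces the target.

Eve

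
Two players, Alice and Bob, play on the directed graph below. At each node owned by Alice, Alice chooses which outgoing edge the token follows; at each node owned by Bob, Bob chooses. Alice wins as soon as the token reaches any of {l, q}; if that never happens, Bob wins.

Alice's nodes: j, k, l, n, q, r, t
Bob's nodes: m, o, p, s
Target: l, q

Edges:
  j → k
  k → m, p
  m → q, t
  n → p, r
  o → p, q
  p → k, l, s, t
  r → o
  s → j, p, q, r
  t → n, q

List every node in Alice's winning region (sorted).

A0 = {l, q}
A1: add {t} — t (Alice) has t→q.
A2: add {m} — m (Bob): all of {q, t} already in.
A3: add {k} — k (Alice) has k→m.
A4: add {j} — j (Alice) has j→k.
A5 = A4; e.g. n (Alice) has no edge into A4. Fixed point.
Alice's winning region = {j, k, l, m, q, t}.

j, k, l, m, q, t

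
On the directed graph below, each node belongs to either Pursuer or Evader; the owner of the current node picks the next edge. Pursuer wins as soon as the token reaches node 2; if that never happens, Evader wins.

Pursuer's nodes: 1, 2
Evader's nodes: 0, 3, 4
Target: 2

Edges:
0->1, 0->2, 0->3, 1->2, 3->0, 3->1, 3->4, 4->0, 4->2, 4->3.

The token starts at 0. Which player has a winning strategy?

A0 = {2}
A1: add {1} — 1 (Pursuer) has 1→2.
A2 = A1; e.g. 0 (Evader) can still go to 3. Fixed point.
0 never enters the attractor, so Evader can avoid the target forever.

Evader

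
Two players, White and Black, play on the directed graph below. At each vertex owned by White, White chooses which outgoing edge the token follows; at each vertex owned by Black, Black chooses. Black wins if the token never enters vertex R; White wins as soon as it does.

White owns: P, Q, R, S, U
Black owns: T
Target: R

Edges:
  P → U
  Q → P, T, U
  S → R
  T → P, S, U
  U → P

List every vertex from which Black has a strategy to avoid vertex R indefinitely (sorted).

A0 = {R}
A1: add {S} — S (White) has S→R.
A2 = A1; e.g. P (White) has no edge into A1. Fixed point.
White's attractor = {R, S}; Black avoids the target exactly from the complement.

P, Q, T, U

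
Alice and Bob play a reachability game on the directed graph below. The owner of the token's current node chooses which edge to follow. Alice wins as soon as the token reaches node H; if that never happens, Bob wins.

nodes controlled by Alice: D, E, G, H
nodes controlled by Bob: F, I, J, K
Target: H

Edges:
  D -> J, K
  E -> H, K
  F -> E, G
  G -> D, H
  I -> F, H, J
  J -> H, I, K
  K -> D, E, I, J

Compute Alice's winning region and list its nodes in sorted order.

E, F, G, H

A0 = {H}
A1: add {E, G} — E (Alice) has E→H; G (Alice) has G→H.
A2: add {F} — F (Bob): all of {E, G} already in.
A3 = A2; e.g. D (Alice) has no edge into A2. Fixed point.
Alice's winning region = {E, F, G, H}.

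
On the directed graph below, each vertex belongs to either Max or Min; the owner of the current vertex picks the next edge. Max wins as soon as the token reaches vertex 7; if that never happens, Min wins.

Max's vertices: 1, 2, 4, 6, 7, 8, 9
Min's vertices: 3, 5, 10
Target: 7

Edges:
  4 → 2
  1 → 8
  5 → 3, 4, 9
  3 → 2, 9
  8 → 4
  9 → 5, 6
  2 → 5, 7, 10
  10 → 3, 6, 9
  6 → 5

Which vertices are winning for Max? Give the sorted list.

A0 = {7}
A1: add {2} — 2 (Max) has 2→7.
A2: add {4} — 4 (Max) has 4→2.
A3: add {8} — 8 (Max) has 8→4.
A4: add {1} — 1 (Max) has 1→8.
A5 = A4; e.g. 3 (Min) can still go to 9. Fixed point.
Max's winning region = {1, 2, 4, 7, 8}.

1, 2, 4, 7, 8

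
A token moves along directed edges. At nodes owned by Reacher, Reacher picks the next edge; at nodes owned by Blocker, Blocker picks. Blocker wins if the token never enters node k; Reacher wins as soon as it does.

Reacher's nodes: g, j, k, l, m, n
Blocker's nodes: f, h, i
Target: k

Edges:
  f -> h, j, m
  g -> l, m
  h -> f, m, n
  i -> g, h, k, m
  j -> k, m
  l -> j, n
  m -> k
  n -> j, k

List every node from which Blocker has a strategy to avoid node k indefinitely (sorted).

A0 = {k}
A1: add {j, m, n} — j (Reacher) has j→k; m (Reacher) has m→k; n (Reacher) has n→k.
A2: add {g, l} — g (Reacher) has g→m; l (Reacher) has l→j.
A3 = A2; e.g. f (Blocker) can still go to h. Fixed point.
Reacher's attractor = {g, j, k, l, m, n}; Blocker avoids the target exactly from the complement.

f, h, i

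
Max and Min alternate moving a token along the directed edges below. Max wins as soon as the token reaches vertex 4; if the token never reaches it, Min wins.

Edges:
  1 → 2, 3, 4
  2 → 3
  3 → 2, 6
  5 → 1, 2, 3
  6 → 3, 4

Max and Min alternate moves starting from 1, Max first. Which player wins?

Track states (vertex, player-to-move).
A0 = {(4,Max), (4,Min)}
A1: add {(1,Max), (6,Max)}.
(1,Max) ∈ A1 ⇒ Max forces the target.

Max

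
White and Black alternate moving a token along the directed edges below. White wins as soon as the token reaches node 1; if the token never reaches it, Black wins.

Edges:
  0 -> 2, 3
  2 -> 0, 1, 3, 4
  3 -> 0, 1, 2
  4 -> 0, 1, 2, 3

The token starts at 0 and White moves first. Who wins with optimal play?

Track states (vertex, player-to-move).
A0 = {(1,White), (1,Black)}
A1: add {(2,White), (3,White), (4,White)}.
A2: add {(0,Black)}.
A3 = A2; e.g. (0,White) stays out. (0,White) never enters ⇒ Black avoids the target.

Black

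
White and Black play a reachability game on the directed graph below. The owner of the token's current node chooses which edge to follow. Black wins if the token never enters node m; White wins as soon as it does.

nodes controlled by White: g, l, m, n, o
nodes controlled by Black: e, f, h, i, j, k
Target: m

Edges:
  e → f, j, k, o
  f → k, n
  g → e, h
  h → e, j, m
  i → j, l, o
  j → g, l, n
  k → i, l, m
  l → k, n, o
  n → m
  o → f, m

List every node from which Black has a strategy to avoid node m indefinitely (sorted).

e, f, g, h, i, j, k

A0 = {m}
A1: add {n, o} — n (White) has n→m; o (White) has o→m.
A2: add {l} — l (White) has l→n.
A3 = A2; e.g. e (Black) can still go to f. Fixed point.
White's attractor = {l, m, n, o}; Black avoids the target exactly from the complement.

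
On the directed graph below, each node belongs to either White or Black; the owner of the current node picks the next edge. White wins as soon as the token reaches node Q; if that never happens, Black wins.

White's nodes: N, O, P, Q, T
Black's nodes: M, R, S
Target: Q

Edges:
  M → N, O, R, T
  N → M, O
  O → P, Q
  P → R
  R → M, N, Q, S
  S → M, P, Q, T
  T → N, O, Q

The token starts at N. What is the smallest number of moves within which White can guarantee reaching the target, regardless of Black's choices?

2

A0 = {Q}
A1: add {O, T} — O (White) has O→Q; T (White) has T→Q.
A2: add {N} — N (White) has N→O.
A3 = A2; e.g. M (Black) can still go to R. Fixed point.
N enters the attractor at level 2, so White can force the target in 2 moves from there.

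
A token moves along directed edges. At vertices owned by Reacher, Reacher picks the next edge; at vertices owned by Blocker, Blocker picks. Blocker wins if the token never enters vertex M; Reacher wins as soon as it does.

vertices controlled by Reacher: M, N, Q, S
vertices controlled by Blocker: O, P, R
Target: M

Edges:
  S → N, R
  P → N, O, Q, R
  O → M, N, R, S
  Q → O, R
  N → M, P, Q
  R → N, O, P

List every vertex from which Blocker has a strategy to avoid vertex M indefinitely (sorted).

O, P, Q, R

A0 = {M}
A1: add {N} — N (Reacher) has N→M.
A2: add {S} — S (Reacher) has S→N.
A3 = A2; e.g. O (Blocker) can still go to R. Fixed point.
Reacher's attractor = {M, N, S}; Blocker avoids the target exactly from the complement.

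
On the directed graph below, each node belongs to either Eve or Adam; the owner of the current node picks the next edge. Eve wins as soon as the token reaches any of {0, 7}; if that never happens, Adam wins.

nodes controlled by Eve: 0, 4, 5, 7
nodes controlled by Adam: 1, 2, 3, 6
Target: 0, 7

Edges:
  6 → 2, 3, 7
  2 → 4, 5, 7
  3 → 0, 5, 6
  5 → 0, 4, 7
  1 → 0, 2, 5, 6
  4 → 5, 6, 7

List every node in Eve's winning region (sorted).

0, 2, 4, 5, 7

A0 = {0, 7}
A1: add {4, 5} — 4 (Eve) has 4→7; 5 (Eve) has 5→0.
A2: add {2} — 2 (Adam): all of {4, 5, 7} already in.
A3 = A2; e.g. 1 (Adam) can still go to 6. Fixed point.
Eve's winning region = {0, 2, 4, 5, 7}.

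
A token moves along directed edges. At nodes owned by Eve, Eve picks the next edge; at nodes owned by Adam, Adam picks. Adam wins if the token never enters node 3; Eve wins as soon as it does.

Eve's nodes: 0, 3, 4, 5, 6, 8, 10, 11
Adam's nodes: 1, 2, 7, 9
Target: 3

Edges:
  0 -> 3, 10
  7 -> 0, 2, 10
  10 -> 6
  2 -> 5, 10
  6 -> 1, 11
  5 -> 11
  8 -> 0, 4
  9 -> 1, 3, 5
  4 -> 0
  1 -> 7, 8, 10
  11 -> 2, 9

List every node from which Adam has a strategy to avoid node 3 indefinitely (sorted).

A0 = {3}
A1: add {0} — 0 (Eve) has 0→3.
A2: add {4, 8} — 4 (Eve) has 4→0; 8 (Eve) has 8→0.
A3 = A2; e.g. 1 (Adam) can still go to 7. Fixed point.
Eve's attractor = {0, 3, 4, 8}; Adam avoids the target exactly from the complement.

1, 2, 5, 6, 7, 9, 10, 11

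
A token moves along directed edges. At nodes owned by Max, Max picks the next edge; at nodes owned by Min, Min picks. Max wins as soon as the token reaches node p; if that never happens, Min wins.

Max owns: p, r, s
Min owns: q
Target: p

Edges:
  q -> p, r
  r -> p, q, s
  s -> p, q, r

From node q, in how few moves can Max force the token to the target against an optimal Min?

A0 = {p}
A1: add {r, s} — r (Max) has r→p; s (Max) has s→p.
A2: add {q} — q (Min): all of {p, r} already in.
A2 = all vertices. Fixed point.
q enters the attractor at level 2, so Max can force the target in 2 moves from there.

2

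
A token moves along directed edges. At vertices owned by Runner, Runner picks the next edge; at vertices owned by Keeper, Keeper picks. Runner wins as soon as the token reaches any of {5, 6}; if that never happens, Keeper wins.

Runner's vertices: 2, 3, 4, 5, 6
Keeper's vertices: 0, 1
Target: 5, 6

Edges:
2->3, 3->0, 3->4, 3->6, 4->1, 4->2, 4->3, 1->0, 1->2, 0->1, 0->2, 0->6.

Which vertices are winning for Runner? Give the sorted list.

2, 3, 4, 5, 6

A0 = {5, 6}
A1: add {3} — 3 (Runner) has 3→6.
A2: add {2, 4} — 2 (Runner) has 2→3; 4 (Runner) has 4→3.
A3 = A2; e.g. 0 (Keeper) can still go to 1. Fixed point.
Runner's winning region = {2, 3, 4, 5, 6}.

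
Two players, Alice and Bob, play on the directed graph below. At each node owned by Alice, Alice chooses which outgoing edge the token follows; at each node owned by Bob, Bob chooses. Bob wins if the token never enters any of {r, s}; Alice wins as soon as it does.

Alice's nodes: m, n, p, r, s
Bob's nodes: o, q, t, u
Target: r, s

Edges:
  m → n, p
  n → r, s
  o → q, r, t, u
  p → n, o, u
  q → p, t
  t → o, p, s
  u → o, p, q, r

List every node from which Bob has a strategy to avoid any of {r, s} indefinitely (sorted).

A0 = {r, s}
A1: add {n} — n (Alice) has n→r.
A2: add {m, p} — m (Alice) has m→n; p (Alice) has p→n.
A3 = A2; e.g. o (Bob) can still go to q. Fixed point.
Alice's attractor = {m, n, p, r, s}; Bob avoids the target exactly from the complement.

o, q, t, u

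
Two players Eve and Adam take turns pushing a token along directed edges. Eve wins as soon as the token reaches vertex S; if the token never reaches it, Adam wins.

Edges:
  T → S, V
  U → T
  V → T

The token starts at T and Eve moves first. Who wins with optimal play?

Eve

Track states (vertex, player-to-move).
A0 = {(S,Eve), (S,Adam)}
A1: add {(T,Eve)}.
(T,Eve) ∈ A1 ⇒ Eve forces the target.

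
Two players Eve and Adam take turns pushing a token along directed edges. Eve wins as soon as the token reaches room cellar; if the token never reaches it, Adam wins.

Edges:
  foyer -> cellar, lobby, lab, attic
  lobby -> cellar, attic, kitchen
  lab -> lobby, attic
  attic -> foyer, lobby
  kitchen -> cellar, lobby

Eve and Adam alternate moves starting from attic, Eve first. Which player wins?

Adam

Track states (vertex, player-to-move).
A0 = {(cellar,Eve), (cellar,Adam)}
A1: add {(foyer,Eve), (lobby,Eve), (kitchen,Eve)}.
A2: add {(attic,Adam), (kitchen,Adam)}.
A3: add {(lab,Eve)}.
A4 = A3; e.g. (foyer,Adam) stays out. (attic,Eve) never enters ⇒ Adam avoids the target.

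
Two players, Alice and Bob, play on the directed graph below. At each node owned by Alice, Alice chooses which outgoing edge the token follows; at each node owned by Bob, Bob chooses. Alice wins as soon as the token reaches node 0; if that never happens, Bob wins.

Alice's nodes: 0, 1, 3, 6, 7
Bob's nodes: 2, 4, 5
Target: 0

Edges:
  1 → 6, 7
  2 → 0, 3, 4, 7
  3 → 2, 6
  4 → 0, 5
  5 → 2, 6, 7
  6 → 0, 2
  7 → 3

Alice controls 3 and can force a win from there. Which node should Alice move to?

6

A0 = {0}
A1: add {6} — 6 (Alice) has 6→0.
A2: add {1, 3} — 1 (Alice) has 1→6; 3 (Alice) has 3→6.
A3: add {7} — 7 (Alice) has 7→3.
A4 = A3; e.g. 2 (Bob) can still go to 4. Fixed point.
From 3, successor 6 is in the attractor (rank 1); the other successor 2 is not.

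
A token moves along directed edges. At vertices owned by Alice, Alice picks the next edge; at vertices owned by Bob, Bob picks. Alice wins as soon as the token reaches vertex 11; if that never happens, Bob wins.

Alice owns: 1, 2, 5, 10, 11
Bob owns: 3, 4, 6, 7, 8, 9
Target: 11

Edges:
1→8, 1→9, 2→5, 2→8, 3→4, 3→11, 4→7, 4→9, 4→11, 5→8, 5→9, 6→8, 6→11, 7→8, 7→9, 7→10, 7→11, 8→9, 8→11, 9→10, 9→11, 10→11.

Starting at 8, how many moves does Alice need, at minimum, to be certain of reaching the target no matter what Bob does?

3

A0 = {11}
A1: add {10} — 10 (Alice) has 10→11.
A2: add {9} — 9 (Bob): all of {10, 11} already in.
A3: add {1, 5, 8} — 1 (Alice) has 1→9; 5 (Alice) has 5→9; 8 (Bob): all of {9, 11} already in.
8 enters the attractor at level 3, so Alice can force the target in 3 moves from there.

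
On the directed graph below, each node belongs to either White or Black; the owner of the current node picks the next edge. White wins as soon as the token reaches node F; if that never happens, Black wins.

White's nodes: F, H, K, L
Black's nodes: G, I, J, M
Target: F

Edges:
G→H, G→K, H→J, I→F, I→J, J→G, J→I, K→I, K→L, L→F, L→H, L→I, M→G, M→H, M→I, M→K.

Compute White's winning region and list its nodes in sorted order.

A0 = {F}
A1: add {L} — L (White) has L→F.
A2: add {K} — K (White) has K→L.
A3 = A2; e.g. G (Black) can still go to H. Fixed point.
White's winning region = {F, K, L}.

F, K, L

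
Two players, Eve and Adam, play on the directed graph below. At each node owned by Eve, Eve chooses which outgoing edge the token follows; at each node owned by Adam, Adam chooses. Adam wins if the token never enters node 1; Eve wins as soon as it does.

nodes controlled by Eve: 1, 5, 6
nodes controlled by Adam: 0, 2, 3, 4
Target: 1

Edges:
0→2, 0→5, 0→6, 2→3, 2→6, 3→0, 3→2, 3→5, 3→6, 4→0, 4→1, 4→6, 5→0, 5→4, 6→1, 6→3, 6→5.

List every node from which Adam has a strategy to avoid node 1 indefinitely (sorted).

A0 = {1}
A1: add {6} — 6 (Eve) has 6→1.
A2 = A1; e.g. 0 (Adam) can still go to 2. Fixed point.
Eve's attractor = {1, 6}; Adam avoids the target exactly from the complement.

0, 2, 3, 4, 5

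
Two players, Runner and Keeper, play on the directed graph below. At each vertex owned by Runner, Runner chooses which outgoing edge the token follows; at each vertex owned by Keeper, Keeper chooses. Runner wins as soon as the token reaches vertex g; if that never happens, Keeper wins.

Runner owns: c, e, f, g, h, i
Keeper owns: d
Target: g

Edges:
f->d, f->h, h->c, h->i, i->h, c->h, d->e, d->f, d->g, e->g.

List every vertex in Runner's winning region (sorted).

A0 = {g}
A1: add {e} — e (Runner) has e→g.
A2 = A1; e.g. c (Runner) has no edge into A1. Fixed point.
Runner's winning region = {e, g}.

e, g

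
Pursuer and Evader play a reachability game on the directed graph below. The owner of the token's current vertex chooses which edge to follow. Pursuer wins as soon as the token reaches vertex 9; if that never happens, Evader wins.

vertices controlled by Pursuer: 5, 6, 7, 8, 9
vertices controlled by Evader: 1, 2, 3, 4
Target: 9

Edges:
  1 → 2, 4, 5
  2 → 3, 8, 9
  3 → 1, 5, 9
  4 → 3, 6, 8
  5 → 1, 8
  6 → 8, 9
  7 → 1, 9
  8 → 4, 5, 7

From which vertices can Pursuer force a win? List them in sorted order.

A0 = {9}
A1: add {6, 7} — 6 (Pursuer) has 6→9; 7 (Pursuer) has 7→9.
A2: add {8} — 8 (Pursuer) has 8→7.
A3: add {5} — 5 (Pursuer) has 5→8.
A4 = A3; e.g. 1 (Evader) can still go to 2. Fixed point.
Pursuer's winning region = {5, 6, 7, 8, 9}.

5, 6, 7, 8, 9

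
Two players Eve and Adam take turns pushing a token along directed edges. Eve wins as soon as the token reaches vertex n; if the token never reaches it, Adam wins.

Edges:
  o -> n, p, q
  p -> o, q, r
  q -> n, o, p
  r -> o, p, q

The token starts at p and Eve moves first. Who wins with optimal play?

Track states (vertex, player-to-move).
A0 = {(n,Eve), (n,Adam)}
A1: add {(o,Eve), (q,Eve)}.
A2 = A1; e.g. (o,Adam) stays out. (p,Eve) never enters ⇒ Adam avoids the target.

Adam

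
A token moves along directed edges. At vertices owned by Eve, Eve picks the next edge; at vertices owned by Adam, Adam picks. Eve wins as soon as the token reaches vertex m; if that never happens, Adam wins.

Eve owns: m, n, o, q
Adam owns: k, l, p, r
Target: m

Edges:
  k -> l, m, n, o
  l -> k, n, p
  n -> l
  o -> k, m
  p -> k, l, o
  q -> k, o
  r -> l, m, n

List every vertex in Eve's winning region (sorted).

A0 = {m}
A1: add {o} — o (Eve) has o→m.
A2: add {q} — q (Eve) has q→o.
A3 = A2; e.g. k (Adam) can still go to l. Fixed point.
Eve's winning region = {m, o, q}.

m, o, q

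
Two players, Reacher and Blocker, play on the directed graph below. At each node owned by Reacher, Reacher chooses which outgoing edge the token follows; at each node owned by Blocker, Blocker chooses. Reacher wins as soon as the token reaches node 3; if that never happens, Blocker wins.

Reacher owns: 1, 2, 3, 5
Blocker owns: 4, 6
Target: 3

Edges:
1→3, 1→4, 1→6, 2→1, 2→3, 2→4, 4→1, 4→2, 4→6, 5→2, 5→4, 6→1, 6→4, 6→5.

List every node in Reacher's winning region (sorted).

1, 2, 3, 5

A0 = {3}
A1: add {1, 2} — 1 (Reacher) has 1→3; 2 (Reacher) has 2→3.
A2: add {5} — 5 (Reacher) has 5→2.
A3 = A2; e.g. 4 (Blocker) can still go to 6. Fixed point.
Reacher's winning region = {1, 2, 3, 5}.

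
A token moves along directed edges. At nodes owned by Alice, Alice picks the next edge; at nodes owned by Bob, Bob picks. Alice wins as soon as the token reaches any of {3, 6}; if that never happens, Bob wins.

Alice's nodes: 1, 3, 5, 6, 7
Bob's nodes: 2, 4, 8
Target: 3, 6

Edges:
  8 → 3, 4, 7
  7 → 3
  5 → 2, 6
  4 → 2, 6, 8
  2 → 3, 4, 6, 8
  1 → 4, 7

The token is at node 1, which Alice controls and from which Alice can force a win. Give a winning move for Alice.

7

A0 = {3, 6}
A1: add {5, 7} — 5 (Alice) has 5→6; 7 (Alice) has 7→3.
A2: add {1} — 1 (Alice) has 1→7.
A3 = A2; e.g. 2 (Bob) can still go to 4. Fixed point.
From 1, successor 7 is in the attractor (rank 1); the other successor 4 is not.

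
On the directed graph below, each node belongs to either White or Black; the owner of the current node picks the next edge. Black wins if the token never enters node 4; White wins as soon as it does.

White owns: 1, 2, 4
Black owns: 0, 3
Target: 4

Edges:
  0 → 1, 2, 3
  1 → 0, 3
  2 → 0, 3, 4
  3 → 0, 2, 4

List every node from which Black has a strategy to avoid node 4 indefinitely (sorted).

0, 1, 3

A0 = {4}
A1: add {2} — 2 (White) has 2→4.
A2 = A1; e.g. 0 (Black) can still go to 1. Fixed point.
White's attractor = {2, 4}; Black avoids the target exactly from the complement.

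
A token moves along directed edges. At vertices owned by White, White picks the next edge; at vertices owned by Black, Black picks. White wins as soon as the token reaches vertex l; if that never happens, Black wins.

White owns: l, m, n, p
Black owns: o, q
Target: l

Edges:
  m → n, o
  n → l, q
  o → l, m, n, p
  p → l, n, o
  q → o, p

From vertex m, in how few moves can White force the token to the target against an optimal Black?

2

A0 = {l}
A1: add {n, p} — n (White) has n→l; p (White) has p→l.
A2: add {m} — m (White) has m→n.
m enters the attractor at level 2, so White can force the target in 2 moves from there.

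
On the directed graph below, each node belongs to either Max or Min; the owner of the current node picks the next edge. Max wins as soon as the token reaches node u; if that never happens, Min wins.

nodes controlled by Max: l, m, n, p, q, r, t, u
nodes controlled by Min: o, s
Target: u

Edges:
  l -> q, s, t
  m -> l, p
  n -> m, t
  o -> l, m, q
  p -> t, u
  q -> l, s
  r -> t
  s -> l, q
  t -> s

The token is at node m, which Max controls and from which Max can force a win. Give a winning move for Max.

p

A0 = {u}
A1: add {p} — p (Max) has p→u.
A2: add {m} — m (Max) has m→p.
A3: add {n} — n (Max) has n→m.
A4 = A3; e.g. l (Max) has no edge into A3. Fixed point.
From m, successor p is in the attractor (rank 1); the other successor l is not.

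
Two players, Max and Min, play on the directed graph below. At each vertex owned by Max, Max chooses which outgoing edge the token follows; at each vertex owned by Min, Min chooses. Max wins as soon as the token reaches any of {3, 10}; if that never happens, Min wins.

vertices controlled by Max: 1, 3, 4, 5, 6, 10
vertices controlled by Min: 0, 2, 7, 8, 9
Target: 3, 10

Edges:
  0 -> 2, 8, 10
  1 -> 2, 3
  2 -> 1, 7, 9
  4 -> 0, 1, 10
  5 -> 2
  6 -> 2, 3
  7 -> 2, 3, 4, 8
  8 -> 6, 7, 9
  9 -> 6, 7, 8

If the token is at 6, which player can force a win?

Max

A0 = {3, 10}
A1: add {1, 4, 6} — 1 (Max) has 1→3; 4 (Max) has 4→10; 6 (Max) has 6→3.
A2 = A1; e.g. 0 (Min) can still go to 2. Fixed point.
6 ∈ A1, so Max can force the target.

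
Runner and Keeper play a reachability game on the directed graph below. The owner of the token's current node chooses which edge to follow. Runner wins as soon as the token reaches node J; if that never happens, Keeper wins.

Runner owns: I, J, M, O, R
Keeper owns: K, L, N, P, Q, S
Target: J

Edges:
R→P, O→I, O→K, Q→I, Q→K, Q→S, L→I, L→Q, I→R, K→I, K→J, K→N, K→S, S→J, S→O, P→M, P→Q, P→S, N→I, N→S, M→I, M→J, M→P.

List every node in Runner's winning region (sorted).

A0 = {J}
A1: add {M} — M (Runner) has M→J.
A2 = A1; e.g. I (Runner) has no edge into A1. Fixed point.
Runner's winning region = {J, M}.

J, M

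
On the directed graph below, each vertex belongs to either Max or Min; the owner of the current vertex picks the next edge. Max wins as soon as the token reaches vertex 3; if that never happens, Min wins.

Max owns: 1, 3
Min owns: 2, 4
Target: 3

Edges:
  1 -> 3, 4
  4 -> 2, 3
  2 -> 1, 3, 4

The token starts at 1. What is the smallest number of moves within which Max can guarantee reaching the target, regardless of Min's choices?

A0 = {3}
A1: add {1} — 1 (Max) has 1→3.
A2 = A1; e.g. 2 (Min) can still go to 4. Fixed point.
1 enters the attractor at level 1, so Max can force the target in 1 move from there.

1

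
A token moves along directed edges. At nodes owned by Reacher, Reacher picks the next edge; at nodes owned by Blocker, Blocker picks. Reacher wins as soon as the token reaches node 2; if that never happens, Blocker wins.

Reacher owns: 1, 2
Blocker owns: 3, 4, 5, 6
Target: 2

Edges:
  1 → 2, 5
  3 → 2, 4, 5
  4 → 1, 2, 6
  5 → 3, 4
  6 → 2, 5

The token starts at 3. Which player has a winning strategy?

A0 = {2}
A1: add {1} — 1 (Reacher) has 1→2.
A2 = A1; e.g. 3 (Blocker) can still go to 4. Fixed point.
3 never enters the attractor, so Blocker can avoid the target forever.

Blocker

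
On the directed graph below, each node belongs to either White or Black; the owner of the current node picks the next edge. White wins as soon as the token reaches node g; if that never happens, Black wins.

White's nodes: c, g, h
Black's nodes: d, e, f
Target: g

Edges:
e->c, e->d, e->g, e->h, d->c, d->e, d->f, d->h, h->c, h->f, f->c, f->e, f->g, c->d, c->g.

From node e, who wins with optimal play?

A0 = {g}
A1: add {c} — c (White) has c→g.
A2: add {h} — h (White) has h→c.
A3 = A2; e.g. d (Black) can still go to e. Fixed point.
e never enters the attractor, so Black can avoid the target forever.

Black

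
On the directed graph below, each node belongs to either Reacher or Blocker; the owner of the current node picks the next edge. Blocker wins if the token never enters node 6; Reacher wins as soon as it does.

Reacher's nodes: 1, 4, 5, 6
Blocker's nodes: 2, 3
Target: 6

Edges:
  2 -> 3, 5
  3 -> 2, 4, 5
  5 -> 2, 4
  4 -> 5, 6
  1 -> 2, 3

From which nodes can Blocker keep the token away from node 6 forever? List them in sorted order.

1, 2, 3

A0 = {6}
A1: add {4} — 4 (Reacher) has 4→6.
A2: add {5} — 5 (Reacher) has 5→4.
A3 = A2; e.g. 1 (Reacher) has no edge into A2. Fixed point.
Reacher's attractor = {4, 5, 6}; Blocker avoids the target exactly from the complement.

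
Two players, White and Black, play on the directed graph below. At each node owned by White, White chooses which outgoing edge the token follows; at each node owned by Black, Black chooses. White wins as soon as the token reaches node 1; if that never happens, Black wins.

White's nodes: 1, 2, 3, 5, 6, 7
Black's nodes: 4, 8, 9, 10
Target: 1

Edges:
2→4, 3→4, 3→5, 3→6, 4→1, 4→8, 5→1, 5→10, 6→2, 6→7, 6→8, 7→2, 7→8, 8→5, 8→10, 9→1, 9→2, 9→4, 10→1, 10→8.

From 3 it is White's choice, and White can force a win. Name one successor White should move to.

A0 = {1}
A1: add {5} — 5 (White) has 5→1.
A2: add {3} — 3 (White) has 3→5.
A3 = A2; e.g. 2 (White) has no edge into A2. Fixed point.
From 3, successor 5 is in the attractor (rank 1); the other successors 4, 6 are not.

5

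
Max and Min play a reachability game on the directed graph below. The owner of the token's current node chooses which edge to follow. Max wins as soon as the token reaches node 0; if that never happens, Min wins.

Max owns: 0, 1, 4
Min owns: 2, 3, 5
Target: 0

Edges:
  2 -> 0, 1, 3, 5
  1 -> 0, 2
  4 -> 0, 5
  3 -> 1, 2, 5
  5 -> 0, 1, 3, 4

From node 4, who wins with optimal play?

Max

A0 = {0}
A1: add {1, 4} — 1 (Max) has 1→0; 4 (Max) has 4→0.
A2 = A1; e.g. 2 (Min) can still go to 3. Fixed point.
4 ∈ A1, so Max can force the target.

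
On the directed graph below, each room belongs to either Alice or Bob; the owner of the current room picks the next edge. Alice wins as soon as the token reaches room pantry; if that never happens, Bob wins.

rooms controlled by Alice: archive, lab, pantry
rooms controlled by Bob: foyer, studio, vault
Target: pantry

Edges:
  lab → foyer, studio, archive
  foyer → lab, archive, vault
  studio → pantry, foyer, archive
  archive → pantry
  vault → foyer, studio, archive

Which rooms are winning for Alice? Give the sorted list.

A0 = {pantry}
A1: add {archive} — archive (Alice) has archive→pantry.
A2: add {lab} — lab (Alice) has lab→archive.
A3 = A2; e.g. foyer (Bob) can still go to vault. Fixed point.
Alice's winning region = {archive, lab, pantry}.

archive, lab, pantry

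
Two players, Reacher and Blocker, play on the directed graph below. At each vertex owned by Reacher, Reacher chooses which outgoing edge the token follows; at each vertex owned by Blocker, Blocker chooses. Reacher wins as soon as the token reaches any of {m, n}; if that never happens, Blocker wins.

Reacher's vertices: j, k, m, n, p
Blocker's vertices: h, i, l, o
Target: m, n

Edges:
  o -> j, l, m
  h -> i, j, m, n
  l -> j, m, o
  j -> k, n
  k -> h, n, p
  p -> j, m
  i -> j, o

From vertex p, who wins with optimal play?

A0 = {m, n}
A1: add {j, k, p} — j (Reacher) has j→n; k (Reacher) has k→n; p (Reacher) has p→m.
A2 = A1; e.g. h (Blocker) can still go to i. Fixed point.
p ∈ A1, so Reacher can force the target.

Reacher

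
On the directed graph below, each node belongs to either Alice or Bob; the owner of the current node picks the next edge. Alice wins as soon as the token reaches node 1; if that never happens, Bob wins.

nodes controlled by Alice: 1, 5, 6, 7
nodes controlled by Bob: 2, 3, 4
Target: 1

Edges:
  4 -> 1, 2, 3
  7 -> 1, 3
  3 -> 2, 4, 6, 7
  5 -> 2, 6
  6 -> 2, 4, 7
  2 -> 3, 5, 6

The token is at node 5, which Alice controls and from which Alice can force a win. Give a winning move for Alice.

A0 = {1}
A1: add {7} — 7 (Alice) has 7→1.
A2: add {6} — 6 (Alice) has 6→7.
A3: add {5} — 5 (Alice) has 5→6.
A4 = A3; e.g. 2 (Bob) can still go to 3. Fixed point.
From 5, successor 6 is in the attractor (rank 2); the other successor 2 is not.

6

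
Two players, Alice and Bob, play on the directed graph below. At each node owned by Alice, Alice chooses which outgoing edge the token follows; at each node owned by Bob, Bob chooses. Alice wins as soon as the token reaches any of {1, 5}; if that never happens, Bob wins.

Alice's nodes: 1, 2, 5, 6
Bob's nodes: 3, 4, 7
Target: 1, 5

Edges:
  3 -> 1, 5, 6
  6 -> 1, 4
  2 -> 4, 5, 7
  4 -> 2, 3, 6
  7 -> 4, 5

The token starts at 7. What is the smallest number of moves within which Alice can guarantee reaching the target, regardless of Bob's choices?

4

A0 = {1, 5}
A1: add {2, 6} — 2 (Alice) has 2→5; 6 (Alice) has 6→1.
A2: add {3} — 3 (Bob): all of {1, 5, 6} already in.
A3: add {4} — 4 (Bob): all of {2, 3, 6} already in.
A4: add {7} — 7 (Bob): all of {4, 5} already in.
A4 = all vertices. Fixed point.
7 enters the attractor at level 4, so Alice can force the target in 4 moves from there.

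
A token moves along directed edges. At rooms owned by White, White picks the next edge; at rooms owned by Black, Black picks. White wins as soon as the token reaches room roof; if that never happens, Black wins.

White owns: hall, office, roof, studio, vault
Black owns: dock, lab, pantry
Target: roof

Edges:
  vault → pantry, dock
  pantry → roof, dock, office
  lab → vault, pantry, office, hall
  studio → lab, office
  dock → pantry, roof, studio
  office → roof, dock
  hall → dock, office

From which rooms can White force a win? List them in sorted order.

A0 = {roof}
A1: add {office} — office (White) has office→roof.
A2: add {hall, studio} — studio (White) has studio→office; hall (White) has hall→office.
A3 = A2; e.g. vault (White) has no edge into A2. Fixed point.
White's winning region = {hall, office, roof, studio}.

hall, office, roof, studio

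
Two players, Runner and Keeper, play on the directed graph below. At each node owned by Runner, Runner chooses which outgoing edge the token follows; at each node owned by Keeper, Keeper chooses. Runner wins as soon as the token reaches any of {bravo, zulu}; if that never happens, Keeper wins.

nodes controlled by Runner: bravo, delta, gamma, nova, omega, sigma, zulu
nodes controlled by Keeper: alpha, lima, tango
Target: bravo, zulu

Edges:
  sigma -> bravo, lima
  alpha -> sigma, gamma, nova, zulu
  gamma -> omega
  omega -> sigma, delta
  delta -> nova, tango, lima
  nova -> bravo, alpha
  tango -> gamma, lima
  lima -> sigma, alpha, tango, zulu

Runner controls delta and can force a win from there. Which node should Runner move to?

nova

A0 = {bravo, zulu}
A1: add {nova, sigma} — sigma (Runner) has sigma→bravo; nova (Runner) has nova→bravo.
A2: add {delta, omega} — omega (Runner) has omega→sigma; delta (Runner) has delta→nova.
A3: add {gamma} — gamma (Runner) has gamma→omega.
A4: add {alpha} — alpha (Keeper): all of {sigma, gamma, nova, zulu} already in.
A5 = A4; e.g. tango (Keeper) can still go to lima. Fixed point.
From delta, successor nova is in the attractor (rank 1); the other successors lima, tango are not.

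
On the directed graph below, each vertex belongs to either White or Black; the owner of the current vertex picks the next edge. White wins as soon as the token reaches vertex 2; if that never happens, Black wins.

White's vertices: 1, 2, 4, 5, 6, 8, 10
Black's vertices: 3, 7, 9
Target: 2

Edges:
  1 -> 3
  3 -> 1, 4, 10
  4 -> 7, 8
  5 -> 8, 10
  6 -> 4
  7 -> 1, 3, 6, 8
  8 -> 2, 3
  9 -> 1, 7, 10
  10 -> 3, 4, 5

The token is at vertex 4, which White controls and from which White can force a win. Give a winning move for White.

A0 = {2}
A1: add {8} — 8 (White) has 8→2.
A2: add {4, 5} — 4 (White) has 4→8; 5 (White) has 5→8.
A3: add {6, 10} — 6 (White) has 6→4; 10 (White) has 10→4.
A4 = A3; e.g. 1 (White) has no edge into A3. Fixed point.
From 4, successor 8 is in the attractor (rank 1); the other successor 7 is not.

8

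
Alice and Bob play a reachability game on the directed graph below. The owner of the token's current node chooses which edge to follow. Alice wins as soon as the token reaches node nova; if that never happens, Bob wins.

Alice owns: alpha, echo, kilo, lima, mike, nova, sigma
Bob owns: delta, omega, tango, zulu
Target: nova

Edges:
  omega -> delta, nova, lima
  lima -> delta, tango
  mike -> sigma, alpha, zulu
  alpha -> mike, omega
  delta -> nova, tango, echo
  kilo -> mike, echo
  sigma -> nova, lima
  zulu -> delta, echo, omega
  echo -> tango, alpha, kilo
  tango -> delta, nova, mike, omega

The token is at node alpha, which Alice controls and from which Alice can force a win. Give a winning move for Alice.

A0 = {nova}
A1: add {sigma} — sigma (Alice) has sigma→nova.
A2: add {mike} — mike (Alice) has mike→sigma.
A3: add {alpha, kilo} — alpha (Alice) has alpha→mike; kilo (Alice) has kilo→mike.
A4: add {echo} — echo (Alice) has echo→alpha.
A5 = A4; e.g. delta (Bob) can still go to tango. Fixed point.
From alpha, successor mike is in the attractor (rank 2); the other successor omega is not.

mike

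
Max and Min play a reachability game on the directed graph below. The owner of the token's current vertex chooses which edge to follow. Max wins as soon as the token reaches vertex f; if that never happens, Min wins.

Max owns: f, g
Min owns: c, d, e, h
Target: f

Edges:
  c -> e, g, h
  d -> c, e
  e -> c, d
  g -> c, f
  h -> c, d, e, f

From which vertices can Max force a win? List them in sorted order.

f, g

A0 = {f}
A1: add {g} — g (Max) has g→f.
A2 = A1; e.g. c (Min) can still go to e. Fixed point.
Max's winning region = {f, g}.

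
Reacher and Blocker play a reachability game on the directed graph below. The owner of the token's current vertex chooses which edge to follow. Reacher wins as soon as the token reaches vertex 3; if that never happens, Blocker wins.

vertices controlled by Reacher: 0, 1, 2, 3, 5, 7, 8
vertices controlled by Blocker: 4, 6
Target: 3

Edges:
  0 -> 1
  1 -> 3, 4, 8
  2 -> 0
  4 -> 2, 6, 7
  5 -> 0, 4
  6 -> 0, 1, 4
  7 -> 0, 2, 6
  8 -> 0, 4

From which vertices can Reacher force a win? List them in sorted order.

0, 1, 2, 3, 5, 7, 8

A0 = {3}
A1: add {1} — 1 (Reacher) has 1→3.
A2: add {0} — 0 (Reacher) has 0→1.
A3: add {2, 5, 7, 8} — 2 (Reacher) has 2→0; 5 (Reacher) has 5→0; 7 (Reacher) has 7→0; 8 (Reacher) has 8→0.
A4 = A3; e.g. 4 (Blocker) can still go to 6. Fixed point.
Reacher's winning region = {0, 1, 2, 3, 5, 7, 8}.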